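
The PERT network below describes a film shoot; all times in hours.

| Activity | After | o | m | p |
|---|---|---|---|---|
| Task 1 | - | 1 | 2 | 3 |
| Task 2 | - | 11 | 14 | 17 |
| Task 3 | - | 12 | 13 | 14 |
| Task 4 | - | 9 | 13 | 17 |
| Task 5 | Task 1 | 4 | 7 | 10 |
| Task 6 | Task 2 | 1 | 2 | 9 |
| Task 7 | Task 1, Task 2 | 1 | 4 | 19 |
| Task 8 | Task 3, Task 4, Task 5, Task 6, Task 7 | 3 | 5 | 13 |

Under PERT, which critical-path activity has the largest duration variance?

Task 7

te_Task 1 = (1 + 4·2 + 3)/6 = 12/6 = 2; σ²_Task 1 = ((3−1)/6)² = 0.111
te_Task 2 = (11 + 4·14 + 17)/6 = 84/6 = 14; σ²_Task 2 = ((17−11)/6)² = 1.000
te_Task 3 = (12 + 4·13 + 14)/6 = 78/6 = 13; σ²_Task 3 = ((14−12)/6)² = 0.111
te_Task 4 = (9 + 4·13 + 17)/6 = 78/6 = 13; σ²_Task 4 = ((17−9)/6)² = 1.778
te_Task 5 = (4 + 4·7 + 10)/6 = 42/6 = 7; σ²_Task 5 = ((10−4)/6)² = 1.000
te_Task 6 = (1 + 4·2 + 9)/6 = 18/6 = 3; σ²_Task 6 = ((9−1)/6)² = 1.778
te_Task 7 = (1 + 4·4 + 19)/6 = 36/6 = 6; σ²_Task 7 = ((19−1)/6)² = 9.000
te_Task 8 = (3 + 4·5 + 13)/6 = 36/6 = 6; σ²_Task 8 = ((13−3)/6)² = 2.778

Forward pass:
ES_Task 1 = 0; EF_Task 1 = 2
ES_Task 2 = 0; EF_Task 2 = 14
ES_Task 3 = 0; EF_Task 3 = 13
ES_Task 4 = 0; EF_Task 4 = 13
ES_Task 5 = 2; EF_Task 5 = 2+7 = 9
ES_Task 6 = 14; EF_Task 6 = 14+3 = 17
ES_Task 7 = max(EF_Task 1=2, EF_Task 2=14) = 14; EF_Task 7 = 14+6 = 20
ES_Task 8 = max(EF_Task 3=13, EF_Task 4=13, EF_Task 5=9, EF_Task 6=17, EF_Task 7=20) = 20; EF_Task 8 = 20+6 = 26
Expected project duration μ = 26 hours. Critical path: Task 2 → Task 7 → Task 8.

Variances on critical path: σ²_Task 2=1.000, σ²_Task 7=9.000, σ²_Task 8=2.778.
Largest is σ²_Task 7 = 9.000.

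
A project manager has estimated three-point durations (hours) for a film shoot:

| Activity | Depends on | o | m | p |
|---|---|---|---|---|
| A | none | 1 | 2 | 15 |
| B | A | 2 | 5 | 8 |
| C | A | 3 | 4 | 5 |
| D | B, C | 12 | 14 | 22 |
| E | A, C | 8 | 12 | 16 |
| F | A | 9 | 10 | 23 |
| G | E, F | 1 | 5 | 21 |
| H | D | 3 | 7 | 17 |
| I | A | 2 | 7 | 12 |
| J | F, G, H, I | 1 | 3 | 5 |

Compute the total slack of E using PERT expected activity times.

te_A = (1 + 4·2 + 15)/6 = 24/6 = 4
te_B = (2 + 4·5 + 8)/6 = 30/6 = 5
te_C = (3 + 4·4 + 5)/6 = 24/6 = 4
te_D = (12 + 4·14 + 22)/6 = 90/6 = 15
te_E = (8 + 4·12 + 16)/6 = 72/6 = 12
te_F = (9 + 4·10 + 23)/6 = 72/6 = 12
te_G = (1 + 4·5 + 21)/6 = 42/6 = 7
te_H = (3 + 4·7 + 17)/6 = 48/6 = 8
te_I = (2 + 4·7 + 12)/6 = 42/6 = 7
te_J = (1 + 4·3 + 5)/6 = 18/6 = 3

Forward pass:
ES_A = 0; EF_A = 4
ES_B = 4; EF_B = 4+5 = 9
ES_C = 4; EF_C = 4+4 = 8
ES_D = max(EF_B=9, EF_C=8) = 9; EF_D = 9+15 = 24
ES_E = max(EF_A=4, EF_C=8) = 8; EF_E = 8+12 = 20
ES_F = 4; EF_F = 4+12 = 16
ES_G = max(EF_E=20, EF_F=16) = 20; EF_G = 20+7 = 27
ES_H = 24; EF_H = 24+8 = 32
ES_I = 4; EF_I = 4+7 = 11
ES_J = max(EF_F=16, EF_G=27, EF_H=32, EF_I=11) = 32; EF_J = 32+3 = 35
Expected project duration μ = 35 hours. Critical path: A → B → D → H → J.

Backward pass:
LF_J = 35; LS_J = 35−3 = 32
LF_I = LS_J = 32; LS_I = 32−7 = 25
LF_H = LS_J = 32; LS_H = 32−8 = 24
LF_G = LS_J = 32; LS_G = 32−7 = 25
LF_F = min(LS_G=25, LS_J=32) = 25; LS_F = 25−12 = 13
LF_E = LS_G = 25; LS_E = 25−12 = 13
LF_D = LS_H = 24; LS_D = 24−15 = 9
LF_C = min(LS_D=9, LS_E=13) = 9; LS_C = 9−4 = 5
LF_B = LS_D = 9; LS_B = 9−5 = 4
LF_A = min(LS_B=4, LS_C=5, LS_E=13, LS_F=13, LS_I=25) = 4; LS_A = 4−4 = 0
Slack_E = LS_E − ES_E = 13 − 8 = 5

5 hours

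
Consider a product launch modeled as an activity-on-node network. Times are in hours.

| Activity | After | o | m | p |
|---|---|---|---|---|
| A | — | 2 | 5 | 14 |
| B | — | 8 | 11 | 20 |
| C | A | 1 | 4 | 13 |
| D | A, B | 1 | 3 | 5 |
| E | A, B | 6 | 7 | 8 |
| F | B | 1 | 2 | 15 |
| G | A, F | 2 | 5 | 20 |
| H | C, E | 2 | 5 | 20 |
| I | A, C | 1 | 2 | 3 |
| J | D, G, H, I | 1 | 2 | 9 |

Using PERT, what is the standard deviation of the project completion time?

3.86 hours

te_A = (2 + 4·5 + 14)/6 = 36/6 = 6; σ²_A = ((14−2)/6)² = 4.000
te_B = (8 + 4·11 + 20)/6 = 72/6 = 12; σ²_B = ((20−8)/6)² = 4.000
te_C = (1 + 4·4 + 13)/6 = 30/6 = 5; σ²_C = ((13−1)/6)² = 4.000
te_D = (1 + 4·3 + 5)/6 = 18/6 = 3; σ²_D = ((5−1)/6)² = 0.444
te_E = (6 + 4·7 + 8)/6 = 42/6 = 7; σ²_E = ((8−6)/6)² = 0.111
te_F = (1 + 4·2 + 15)/6 = 24/6 = 4; σ²_F = ((15−1)/6)² = 5.444
te_G = (2 + 4·5 + 20)/6 = 42/6 = 7; σ²_G = ((20−2)/6)² = 9.000
te_H = (2 + 4·5 + 20)/6 = 42/6 = 7; σ²_H = ((20−2)/6)² = 9.000
te_I = (1 + 4·2 + 3)/6 = 12/6 = 2; σ²_I = ((3−1)/6)² = 0.111
te_J = (1 + 4·2 + 9)/6 = 18/6 = 3; σ²_J = ((9−1)/6)² = 1.778

Forward pass:
ES_A = 0; EF_A = 6
ES_B = 0; EF_B = 12
ES_C = 6; EF_C = 6+5 = 11
ES_D = max(EF_A=6, EF_B=12) = 12; EF_D = 12+3 = 15
ES_E = max(EF_A=6, EF_B=12) = 12; EF_E = 12+7 = 19
ES_F = 12; EF_F = 12+4 = 16
ES_G = max(EF_A=6, EF_F=16) = 16; EF_G = 16+7 = 23
ES_H = max(EF_C=11, EF_E=19) = 19; EF_H = 19+7 = 26
ES_I = max(EF_A=6, EF_C=11) = 11; EF_I = 11+2 = 13
ES_J = max(EF_D=15, EF_G=23, EF_H=26, EF_I=13) = 26; EF_J = 26+3 = 29
Expected project duration μ = 29 hours. Critical path: B → E → H → J.

Variance along critical path = 4.000 + 0.111 + 9.000 + 1.778 = 14.889
σ = √14.889 = 3.859 hours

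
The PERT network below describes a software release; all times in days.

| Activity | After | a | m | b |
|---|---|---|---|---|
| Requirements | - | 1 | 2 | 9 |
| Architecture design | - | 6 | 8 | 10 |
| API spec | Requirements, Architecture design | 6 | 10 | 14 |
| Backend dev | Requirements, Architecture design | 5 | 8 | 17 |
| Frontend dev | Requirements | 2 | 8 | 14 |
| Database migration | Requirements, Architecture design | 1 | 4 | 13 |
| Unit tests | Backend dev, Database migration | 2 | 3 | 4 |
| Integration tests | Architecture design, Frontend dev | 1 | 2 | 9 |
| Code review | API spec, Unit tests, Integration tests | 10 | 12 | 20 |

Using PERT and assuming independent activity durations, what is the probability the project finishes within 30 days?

0.134

te_Requirements = (1 + 4·2 + 9)/6 = 18/6 = 3; σ²_Requirements = ((9−1)/6)² = 1.778
te_Architecture design = (6 + 4·8 + 10)/6 = 48/6 = 8; σ²_Architecture design = ((10−6)/6)² = 0.444
te_API spec = (6 + 4·10 + 14)/6 = 60/6 = 10; σ²_API spec = ((14−6)/6)² = 1.778
te_Backend dev = (5 + 4·8 + 17)/6 = 54/6 = 9; σ²_Backend dev = ((17−5)/6)² = 4.000
te_Frontend dev = (2 + 4·8 + 14)/6 = 48/6 = 8; σ²_Frontend dev = ((14−2)/6)² = 4.000
te_Database migration = (1 + 4·4 + 13)/6 = 30/6 = 5; σ²_Database migration = ((13−1)/6)² = 4.000
te_Unit tests = (2 + 4·3 + 4)/6 = 18/6 = 3; σ²_Unit tests = ((4−2)/6)² = 0.111
te_Integration tests = (1 + 4·2 + 9)/6 = 18/6 = 3; σ²_Integration tests = ((9−1)/6)² = 1.778
te_Code review = (10 + 4·12 + 20)/6 = 78/6 = 13; σ²_Code review = ((20−10)/6)² = 2.778

Forward pass:
ES_Requirements = 0; EF_Requirements = 3
ES_Architecture design = 0; EF_Architecture design = 8
ES_API spec = max(EF_Requirements=3, EF_Architecture design=8) = 8; EF_API spec = 8+10 = 18
ES_Backend dev = max(EF_Requirements=3, EF_Architecture design=8) = 8; EF_Backend dev = 8+9 = 17
ES_Frontend dev = 3; EF_Frontend dev = 3+8 = 11
ES_Database migration = max(EF_Requirements=3, EF_Architecture design=8) = 8; EF_Database migration = 8+5 = 13
ES_Unit tests = max(EF_Backend dev=17, EF_Database migration=13) = 17; EF_Unit tests = 17+3 = 20
ES_Integration tests = max(EF_Architecture design=8, EF_Frontend dev=11) = 11; EF_Integration tests = 11+3 = 14
ES_Code review = max(EF_API spec=18, EF_Unit tests=20, EF_Integration tests=14) = 20; EF_Code review = 20+13 = 33
Expected project duration μ = 33 days. Critical path: Architecture design → Backend dev → Unit tests → Code review.

Variance along critical path = 0.444 + 4.000 + 0.111 + 2.778 = 7.333; σ = √7.333 = 2.708 days.
Z = (30 − 33) / 2.708 = -1.108
P(T ≤ 30) = Φ(-1.108) ≈ 0.134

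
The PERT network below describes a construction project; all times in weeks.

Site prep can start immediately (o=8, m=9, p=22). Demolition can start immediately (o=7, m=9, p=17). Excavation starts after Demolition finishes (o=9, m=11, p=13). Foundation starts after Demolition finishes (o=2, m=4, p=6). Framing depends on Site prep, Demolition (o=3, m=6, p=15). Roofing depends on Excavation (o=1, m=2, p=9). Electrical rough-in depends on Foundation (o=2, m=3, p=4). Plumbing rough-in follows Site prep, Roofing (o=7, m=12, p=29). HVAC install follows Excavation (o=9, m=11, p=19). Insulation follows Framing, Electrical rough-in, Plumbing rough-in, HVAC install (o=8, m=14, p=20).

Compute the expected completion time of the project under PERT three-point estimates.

52 weeks

te_Site prep = (8 + 4·9 + 22)/6 = 66/6 = 11
te_Demolition = (7 + 4·9 + 17)/6 = 60/6 = 10
te_Excavation = (9 + 4·11 + 13)/6 = 66/6 = 11
te_Foundation = (2 + 4·4 + 6)/6 = 24/6 = 4
te_Framing = (3 + 4·6 + 15)/6 = 42/6 = 7
te_Roofing = (1 + 4·2 + 9)/6 = 18/6 = 3
te_Electrical rough-in = (2 + 4·3 + 4)/6 = 18/6 = 3
te_Plumbing rough-in = (7 + 4·12 + 29)/6 = 84/6 = 14
te_HVAC install = (9 + 4·11 + 19)/6 = 72/6 = 12
te_Insulation = (8 + 4·14 + 20)/6 = 84/6 = 14

Forward pass:
ES_Site prep = 0; EF_Site prep = 11
ES_Demolition = 0; EF_Demolition = 10
ES_Excavation = 10; EF_Excavation = 10+11 = 21
ES_Foundation = 10; EF_Foundation = 10+4 = 14
ES_Framing = max(EF_Site prep=11, EF_Demolition=10) = 11; EF_Framing = 11+7 = 18
ES_Roofing = 21; EF_Roofing = 21+3 = 24
ES_Electrical rough-in = 14; EF_Electrical rough-in = 14+3 = 17
ES_Plumbing rough-in = max(EF_Site prep=11, EF_Roofing=24) = 24; EF_Plumbing rough-in = 24+14 = 38
ES_HVAC install = 21; EF_HVAC install = 21+12 = 33
ES_Insulation = max(EF_Framing=18, EF_Electrical rough-in=17, EF_Plumbing rough-in=38, EF_HVAC install=33) = 38; EF_Insulation = 38+14 = 52
Expected project duration μ = 52 weeks. Critical path: Demolition → Excavation → Roofing → Plumbing rough-in → Insulation.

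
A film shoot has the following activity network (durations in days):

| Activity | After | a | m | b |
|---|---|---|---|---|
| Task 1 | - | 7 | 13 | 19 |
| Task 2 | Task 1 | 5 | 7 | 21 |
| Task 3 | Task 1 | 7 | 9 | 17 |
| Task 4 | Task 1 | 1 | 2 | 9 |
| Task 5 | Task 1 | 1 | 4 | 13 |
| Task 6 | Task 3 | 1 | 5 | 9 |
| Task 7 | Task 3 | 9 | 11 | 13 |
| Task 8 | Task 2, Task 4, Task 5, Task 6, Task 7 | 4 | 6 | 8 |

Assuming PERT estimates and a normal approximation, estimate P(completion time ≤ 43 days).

te_Task 1 = (7 + 4·13 + 19)/6 = 78/6 = 13; σ²_Task 1 = ((19−7)/6)² = 4.000
te_Task 2 = (5 + 4·7 + 21)/6 = 54/6 = 9; σ²_Task 2 = ((21−5)/6)² = 7.111
te_Task 3 = (7 + 4·9 + 17)/6 = 60/6 = 10; σ²_Task 3 = ((17−7)/6)² = 2.778
te_Task 4 = (1 + 4·2 + 9)/6 = 18/6 = 3; σ²_Task 4 = ((9−1)/6)² = 1.778
te_Task 5 = (1 + 4·4 + 13)/6 = 30/6 = 5; σ²_Task 5 = ((13−1)/6)² = 4.000
te_Task 6 = (1 + 4·5 + 9)/6 = 30/6 = 5; σ²_Task 6 = ((9−1)/6)² = 1.778
te_Task 7 = (9 + 4·11 + 13)/6 = 66/6 = 11; σ²_Task 7 = ((13−9)/6)² = 0.444
te_Task 8 = (4 + 4·6 + 8)/6 = 36/6 = 6; σ²_Task 8 = ((8−4)/6)² = 0.444

Forward pass:
ES_Task 1 = 0; EF_Task 1 = 13
ES_Task 2 = 13; EF_Task 2 = 13+9 = 22
ES_Task 3 = 13; EF_Task 3 = 13+10 = 23
ES_Task 4 = 13; EF_Task 4 = 13+3 = 16
ES_Task 5 = 13; EF_Task 5 = 13+5 = 18
ES_Task 6 = 23; EF_Task 6 = 23+5 = 28
ES_Task 7 = 23; EF_Task 7 = 23+11 = 34
ES_Task 8 = max(EF_Task 2=22, EF_Task 4=16, EF_Task 5=18, EF_Task 6=28, EF_Task 7=34) = 34; EF_Task 8 = 34+6 = 40
Expected project duration μ = 40 days. Critical path: Task 1 → Task 3 → Task 7 → Task 8.

Variance along critical path = 4.000 + 2.778 + 0.444 + 0.444 = 7.667; σ = √7.667 = 2.769 days.
Z = (43 − 40) / 2.769 = 1.083
P(T ≤ 43) = Φ(1.083) ≈ 0.861

0.861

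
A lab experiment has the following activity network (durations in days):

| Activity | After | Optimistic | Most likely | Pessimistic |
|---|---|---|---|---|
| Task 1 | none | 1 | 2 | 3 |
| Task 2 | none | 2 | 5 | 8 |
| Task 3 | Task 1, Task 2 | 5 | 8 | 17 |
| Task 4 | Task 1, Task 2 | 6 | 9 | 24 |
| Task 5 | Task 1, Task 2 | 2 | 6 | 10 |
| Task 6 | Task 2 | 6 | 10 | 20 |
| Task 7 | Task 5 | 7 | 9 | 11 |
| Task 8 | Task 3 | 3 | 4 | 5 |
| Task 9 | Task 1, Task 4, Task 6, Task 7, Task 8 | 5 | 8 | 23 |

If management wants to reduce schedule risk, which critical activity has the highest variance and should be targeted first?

Task 9

te_Task 1 = (1 + 4·2 + 3)/6 = 12/6 = 2; σ²_Task 1 = ((3−1)/6)² = 0.111
te_Task 2 = (2 + 4·5 + 8)/6 = 30/6 = 5; σ²_Task 2 = ((8−2)/6)² = 1.000
te_Task 3 = (5 + 4·8 + 17)/6 = 54/6 = 9; σ²_Task 3 = ((17−5)/6)² = 4.000
te_Task 4 = (6 + 4·9 + 24)/6 = 66/6 = 11; σ²_Task 4 = ((24−6)/6)² = 9.000
te_Task 5 = (2 + 4·6 + 10)/6 = 36/6 = 6; σ²_Task 5 = ((10−2)/6)² = 1.778
te_Task 6 = (6 + 4·10 + 20)/6 = 66/6 = 11; σ²_Task 6 = ((20−6)/6)² = 5.444
te_Task 7 = (7 + 4·9 + 11)/6 = 54/6 = 9; σ²_Task 7 = ((11−7)/6)² = 0.444
te_Task 8 = (3 + 4·4 + 5)/6 = 24/6 = 4; σ²_Task 8 = ((5−3)/6)² = 0.111
te_Task 9 = (5 + 4·8 + 23)/6 = 60/6 = 10; σ²_Task 9 = ((23−5)/6)² = 9.000

Forward pass:
ES_Task 1 = 0; EF_Task 1 = 2
ES_Task 2 = 0; EF_Task 2 = 5
ES_Task 3 = max(EF_Task 1=2, EF_Task 2=5) = 5; EF_Task 3 = 5+9 = 14
ES_Task 4 = max(EF_Task 1=2, EF_Task 2=5) = 5; EF_Task 4 = 5+11 = 16
ES_Task 5 = max(EF_Task 1=2, EF_Task 2=5) = 5; EF_Task 5 = 5+6 = 11
ES_Task 6 = 5; EF_Task 6 = 5+11 = 16
ES_Task 7 = 11; EF_Task 7 = 11+9 = 20
ES_Task 8 = 14; EF_Task 8 = 14+4 = 18
ES_Task 9 = max(EF_Task 1=2, EF_Task 4=16, EF_Task 6=16, EF_Task 7=20, EF_Task 8=18) = 20; EF_Task 9 = 20+10 = 30
Expected project duration μ = 30 days. Critical path: Task 2 → Task 5 → Task 7 → Task 9.

Variances on critical path: σ²_Task 2=1.000, σ²_Task 5=1.778, σ²_Task 7=0.444, σ²_Task 9=9.000.
Largest is σ²_Task 9 = 9.000.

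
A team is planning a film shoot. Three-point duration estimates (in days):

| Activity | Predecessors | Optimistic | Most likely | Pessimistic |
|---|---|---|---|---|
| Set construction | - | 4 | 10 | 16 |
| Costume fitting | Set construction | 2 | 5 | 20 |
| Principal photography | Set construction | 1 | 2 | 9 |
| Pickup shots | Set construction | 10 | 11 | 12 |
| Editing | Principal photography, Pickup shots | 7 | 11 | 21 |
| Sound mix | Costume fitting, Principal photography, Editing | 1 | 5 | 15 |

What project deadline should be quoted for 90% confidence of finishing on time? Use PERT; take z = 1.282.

te_Set construction = (4 + 4·10 + 16)/6 = 60/6 = 10; σ²_Set construction = ((16−4)/6)² = 4.000
te_Costume fitting = (2 + 4·5 + 20)/6 = 42/6 = 7; σ²_Costume fitting = ((20−2)/6)² = 9.000
te_Principal photography = (1 + 4·2 + 9)/6 = 18/6 = 3; σ²_Principal photography = ((9−1)/6)² = 1.778
te_Pickup shots = (10 + 4·11 + 12)/6 = 66/6 = 11; σ²_Pickup shots = ((12−10)/6)² = 0.111
te_Editing = (7 + 4·11 + 21)/6 = 72/6 = 12; σ²_Editing = ((21−7)/6)² = 5.444
te_Sound mix = (1 + 4·5 + 15)/6 = 36/6 = 6; σ²_Sound mix = ((15−1)/6)² = 5.444

Forward pass:
ES_Set construction = 0; EF_Set construction = 10
ES_Costume fitting = 10; EF_Costume fitting = 10+7 = 17
ES_Principal photography = 10; EF_Principal photography = 10+3 = 13
ES_Pickup shots = 10; EF_Pickup shots = 10+11 = 21
ES_Editing = max(EF_Principal photography=13, EF_Pickup shots=21) = 21; EF_Editing = 21+12 = 33
ES_Sound mix = max(EF_Costume fitting=17, EF_Principal photography=13, EF_Editing=33) = 33; EF_Sound mix = 33+6 = 39
Expected project duration μ = 39 days. Critical path: Set construction → Pickup shots → Editing → Sound mix.

Variance along critical path = 4.000 + 0.111 + 5.444 + 5.444 = 15.000; σ = 3.873 days.
D = μ + z·σ = 39 + 1.282·3.873 = 44.0 days

44.0 days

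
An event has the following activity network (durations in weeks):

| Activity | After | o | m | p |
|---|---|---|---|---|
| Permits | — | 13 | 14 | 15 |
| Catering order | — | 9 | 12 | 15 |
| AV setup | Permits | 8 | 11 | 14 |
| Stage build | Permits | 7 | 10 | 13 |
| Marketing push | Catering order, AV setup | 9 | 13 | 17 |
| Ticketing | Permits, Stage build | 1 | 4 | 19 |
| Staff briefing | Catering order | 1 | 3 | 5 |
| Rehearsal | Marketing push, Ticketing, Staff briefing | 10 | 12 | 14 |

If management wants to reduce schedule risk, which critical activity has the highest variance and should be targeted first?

Marketing push

te_Permits = (13 + 4·14 + 15)/6 = 84/6 = 14; σ²_Permits = ((15−13)/6)² = 0.111
te_Catering order = (9 + 4·12 + 15)/6 = 72/6 = 12; σ²_Catering order = ((15−9)/6)² = 1.000
te_AV setup = (8 + 4·11 + 14)/6 = 66/6 = 11; σ²_AV setup = ((14−8)/6)² = 1.000
te_Stage build = (7 + 4·10 + 13)/6 = 60/6 = 10; σ²_Stage build = ((13−7)/6)² = 1.000
te_Marketing push = (9 + 4·13 + 17)/6 = 78/6 = 13; σ²_Marketing push = ((17−9)/6)² = 1.778
te_Ticketing = (1 + 4·4 + 19)/6 = 36/6 = 6; σ²_Ticketing = ((19−1)/6)² = 9.000
te_Staff briefing = (1 + 4·3 + 5)/6 = 18/6 = 3; σ²_Staff briefing = ((5−1)/6)² = 0.444
te_Rehearsal = (10 + 4·12 + 14)/6 = 72/6 = 12; σ²_Rehearsal = ((14−10)/6)² = 0.444

Forward pass:
ES_Permits = 0; EF_Permits = 14
ES_Catering order = 0; EF_Catering order = 12
ES_AV setup = 14; EF_AV setup = 14+11 = 25
ES_Stage build = 14; EF_Stage build = 14+10 = 24
ES_Marketing push = max(EF_Catering order=12, EF_AV setup=25) = 25; EF_Marketing push = 25+13 = 38
ES_Ticketing = max(EF_Permits=14, EF_Stage build=24) = 24; EF_Ticketing = 24+6 = 30
ES_Staff briefing = 12; EF_Staff briefing = 12+3 = 15
ES_Rehearsal = max(EF_Marketing push=38, EF_Ticketing=30, EF_Staff briefing=15) = 38; EF_Rehearsal = 38+12 = 50
Expected project duration μ = 50 weeks. Critical path: Permits → AV setup → Marketing push → Rehearsal.

Variances on critical path: σ²_Permits=0.111, σ²_AV setup=1.000, σ²_Marketing push=1.778, σ²_Rehearsal=0.444.
Largest is σ²_Marketing push = 1.778.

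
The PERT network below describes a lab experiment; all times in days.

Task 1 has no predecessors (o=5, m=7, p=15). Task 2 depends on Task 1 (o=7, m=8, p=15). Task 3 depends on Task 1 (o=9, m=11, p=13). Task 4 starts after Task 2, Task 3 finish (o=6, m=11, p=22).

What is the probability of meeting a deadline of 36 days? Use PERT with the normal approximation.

0.940

te_Task 1 = (5 + 4·7 + 15)/6 = 48/6 = 8; σ²_Task 1 = ((15−5)/6)² = 2.778
te_Task 2 = (7 + 4·8 + 15)/6 = 54/6 = 9; σ²_Task 2 = ((15−7)/6)² = 1.778
te_Task 3 = (9 + 4·11 + 13)/6 = 66/6 = 11; σ²_Task 3 = ((13−9)/6)² = 0.444
te_Task 4 = (6 + 4·11 + 22)/6 = 72/6 = 12; σ²_Task 4 = ((22−6)/6)² = 7.111

Forward pass:
ES_Task 1 = 0; EF_Task 1 = 8
ES_Task 2 = 8; EF_Task 2 = 8+9 = 17
ES_Task 3 = 8; EF_Task 3 = 8+11 = 19
ES_Task 4 = max(EF_Task 2=17, EF_Task 3=19) = 19; EF_Task 4 = 19+12 = 31
Expected project duration μ = 31 days. Critical path: Task 1 → Task 3 → Task 4.

Variance along critical path = 2.778 + 0.444 + 7.111 = 10.333; σ = √10.333 = 3.215 days.
Z = (36 − 31) / 3.215 = 1.555
P(T ≤ 36) = Φ(1.555) ≈ 0.940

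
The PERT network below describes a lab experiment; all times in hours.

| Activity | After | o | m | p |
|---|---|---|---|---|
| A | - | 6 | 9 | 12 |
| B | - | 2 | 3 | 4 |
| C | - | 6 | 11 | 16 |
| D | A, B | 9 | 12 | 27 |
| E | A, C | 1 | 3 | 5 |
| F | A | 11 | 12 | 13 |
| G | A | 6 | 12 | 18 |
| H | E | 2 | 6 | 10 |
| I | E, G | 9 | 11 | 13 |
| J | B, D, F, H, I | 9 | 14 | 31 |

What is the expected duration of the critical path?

te_A = (6 + 4·9 + 12)/6 = 54/6 = 9
te_B = (2 + 4·3 + 4)/6 = 18/6 = 3
te_C = (6 + 4·11 + 16)/6 = 66/6 = 11
te_D = (9 + 4·12 + 27)/6 = 84/6 = 14
te_E = (1 + 4·3 + 5)/6 = 18/6 = 3
te_F = (11 + 4·12 + 13)/6 = 72/6 = 12
te_G = (6 + 4·12 + 18)/6 = 72/6 = 12
te_H = (2 + 4·6 + 10)/6 = 36/6 = 6
te_I = (9 + 4·11 + 13)/6 = 66/6 = 11
te_J = (9 + 4·14 + 31)/6 = 96/6 = 16

Forward pass:
ES_A = 0; EF_A = 9
ES_B = 0; EF_B = 3
ES_C = 0; EF_C = 11
ES_D = max(EF_A=9, EF_B=3) = 9; EF_D = 9+14 = 23
ES_E = max(EF_A=9, EF_C=11) = 11; EF_E = 11+3 = 14
ES_F = 9; EF_F = 9+12 = 21
ES_G = 9; EF_G = 9+12 = 21
ES_H = 14; EF_H = 14+6 = 20
ES_I = max(EF_E=14, EF_G=21) = 21; EF_I = 21+11 = 32
ES_J = max(EF_B=3, EF_D=23, EF_F=21, EF_H=20, EF_I=32) = 32; EF_J = 32+16 = 48
Expected project duration μ = 48 hours. Critical path: A → G → I → J.

48 hours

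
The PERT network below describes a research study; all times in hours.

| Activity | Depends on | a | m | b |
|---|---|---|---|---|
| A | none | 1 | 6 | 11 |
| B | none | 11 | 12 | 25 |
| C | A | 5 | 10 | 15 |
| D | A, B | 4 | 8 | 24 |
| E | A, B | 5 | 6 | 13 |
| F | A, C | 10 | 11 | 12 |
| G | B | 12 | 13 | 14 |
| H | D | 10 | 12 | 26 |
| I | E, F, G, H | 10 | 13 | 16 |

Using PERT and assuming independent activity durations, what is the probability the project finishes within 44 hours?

te_A = (1 + 4·6 + 11)/6 = 36/6 = 6; σ²_A = ((11−1)/6)² = 2.778
te_B = (11 + 4·12 + 25)/6 = 84/6 = 14; σ²_B = ((25−11)/6)² = 5.444
te_C = (5 + 4·10 + 15)/6 = 60/6 = 10; σ²_C = ((15−5)/6)² = 2.778
te_D = (4 + 4·8 + 24)/6 = 60/6 = 10; σ²_D = ((24−4)/6)² = 11.111
te_E = (5 + 4·6 + 13)/6 = 42/6 = 7; σ²_E = ((13−5)/6)² = 1.778
te_F = (10 + 4·11 + 12)/6 = 66/6 = 11; σ²_F = ((12−10)/6)² = 0.111
te_G = (12 + 4·13 + 14)/6 = 78/6 = 13; σ²_G = ((14−12)/6)² = 0.111
te_H = (10 + 4·12 + 26)/6 = 84/6 = 14; σ²_H = ((26−10)/6)² = 7.111
te_I = (10 + 4·13 + 16)/6 = 78/6 = 13; σ²_I = ((16−10)/6)² = 1.000

Forward pass:
ES_A = 0; EF_A = 6
ES_B = 0; EF_B = 14
ES_C = 6; EF_C = 6+10 = 16
ES_D = max(EF_A=6, EF_B=14) = 14; EF_D = 14+10 = 24
ES_E = max(EF_A=6, EF_B=14) = 14; EF_E = 14+7 = 21
ES_F = max(EF_A=6, EF_C=16) = 16; EF_F = 16+11 = 27
ES_G = 14; EF_G = 14+13 = 27
ES_H = 24; EF_H = 24+14 = 38
ES_I = max(EF_E=21, EF_F=27, EF_G=27, EF_H=38) = 38; EF_I = 38+13 = 51
Expected project duration μ = 51 hours. Critical path: B → D → H → I.

Variance along critical path = 5.444 + 11.111 + 7.111 + 1.000 = 24.667; σ = √24.667 = 4.967 hours.
Z = (44 − 51) / 4.967 = -1.409
P(T ≤ 44) = Φ(-1.409) ≈ 0.079

0.079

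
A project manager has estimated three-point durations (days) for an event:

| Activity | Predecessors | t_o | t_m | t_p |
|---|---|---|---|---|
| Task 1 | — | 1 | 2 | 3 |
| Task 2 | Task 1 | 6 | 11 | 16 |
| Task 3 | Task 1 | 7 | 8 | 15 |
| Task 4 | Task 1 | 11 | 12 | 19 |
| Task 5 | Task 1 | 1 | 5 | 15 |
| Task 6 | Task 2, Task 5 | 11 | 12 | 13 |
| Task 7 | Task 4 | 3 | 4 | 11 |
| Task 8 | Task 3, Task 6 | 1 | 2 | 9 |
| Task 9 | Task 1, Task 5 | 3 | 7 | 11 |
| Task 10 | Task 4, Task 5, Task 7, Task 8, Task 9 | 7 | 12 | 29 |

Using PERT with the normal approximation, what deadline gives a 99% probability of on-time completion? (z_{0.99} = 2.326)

51.9 days

te_Task 1 = (1 + 4·2 + 3)/6 = 12/6 = 2; σ²_Task 1 = ((3−1)/6)² = 0.111
te_Task 2 = (6 + 4·11 + 16)/6 = 66/6 = 11; σ²_Task 2 = ((16−6)/6)² = 2.778
te_Task 3 = (7 + 4·8 + 15)/6 = 54/6 = 9; σ²_Task 3 = ((15−7)/6)² = 1.778
te_Task 4 = (11 + 4·12 + 19)/6 = 78/6 = 13; σ²_Task 4 = ((19−11)/6)² = 1.778
te_Task 5 = (1 + 4·5 + 15)/6 = 36/6 = 6; σ²_Task 5 = ((15−1)/6)² = 5.444
te_Task 6 = (11 + 4·12 + 13)/6 = 72/6 = 12; σ²_Task 6 = ((13−11)/6)² = 0.111
te_Task 7 = (3 + 4·4 + 11)/6 = 30/6 = 5; σ²_Task 7 = ((11−3)/6)² = 1.778
te_Task 8 = (1 + 4·2 + 9)/6 = 18/6 = 3; σ²_Task 8 = ((9−1)/6)² = 1.778
te_Task 9 = (3 + 4·7 + 11)/6 = 42/6 = 7; σ²_Task 9 = ((11−3)/6)² = 1.778
te_Task 10 = (7 + 4·12 + 29)/6 = 84/6 = 14; σ²_Task 10 = ((29−7)/6)² = 13.444

Forward pass:
ES_Task 1 = 0; EF_Task 1 = 2
ES_Task 2 = 2; EF_Task 2 = 2+11 = 13
ES_Task 3 = 2; EF_Task 3 = 2+9 = 11
ES_Task 4 = 2; EF_Task 4 = 2+13 = 15
ES_Task 5 = 2; EF_Task 5 = 2+6 = 8
ES_Task 6 = max(EF_Task 2=13, EF_Task 5=8) = 13; EF_Task 6 = 13+12 = 25
ES_Task 7 = 15; EF_Task 7 = 15+5 = 20
ES_Task 8 = max(EF_Task 3=11, EF_Task 6=25) = 25; EF_Task 8 = 25+3 = 28
ES_Task 9 = max(EF_Task 1=2, EF_Task 5=8) = 8; EF_Task 9 = 8+7 = 15
ES_Task 10 = max(EF_Task 4=15, EF_Task 5=8, EF_Task 7=20, EF_Task 8=28, EF_Task 9=15) = 28; EF_Task 10 = 28+14 = 42
Expected project duration μ = 42 days. Critical path: Task 1 → Task 2 → Task 6 → Task 8 → Task 10.

Variance along critical path = 0.111 + 2.778 + 0.111 + 1.778 + 13.444 = 18.222; σ = 4.269 days.
D = μ + z·σ = 42 + 2.326·4.269 = 51.9 days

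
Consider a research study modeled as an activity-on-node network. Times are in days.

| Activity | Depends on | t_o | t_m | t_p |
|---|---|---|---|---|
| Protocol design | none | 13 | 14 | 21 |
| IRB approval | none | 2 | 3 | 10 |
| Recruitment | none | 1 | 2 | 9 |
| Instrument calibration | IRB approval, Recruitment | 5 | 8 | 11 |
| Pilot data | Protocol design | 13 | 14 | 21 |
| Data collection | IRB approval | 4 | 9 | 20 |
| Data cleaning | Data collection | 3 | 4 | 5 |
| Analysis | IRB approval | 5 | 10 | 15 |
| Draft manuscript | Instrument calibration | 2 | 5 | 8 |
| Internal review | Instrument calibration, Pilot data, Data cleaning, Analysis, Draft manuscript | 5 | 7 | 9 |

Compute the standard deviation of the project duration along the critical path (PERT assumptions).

2.00 days

te_Protocol design = (13 + 4·14 + 21)/6 = 90/6 = 15; σ²_Protocol design = ((21−13)/6)² = 1.778
te_IRB approval = (2 + 4·3 + 10)/6 = 24/6 = 4; σ²_IRB approval = ((10−2)/6)² = 1.778
te_Recruitment = (1 + 4·2 + 9)/6 = 18/6 = 3; σ²_Recruitment = ((9−1)/6)² = 1.778
te_Instrument calibration = (5 + 4·8 + 11)/6 = 48/6 = 8; σ²_Instrument calibration = ((11−5)/6)² = 1.000
te_Pilot data = (13 + 4·14 + 21)/6 = 90/6 = 15; σ²_Pilot data = ((21−13)/6)² = 1.778
te_Data collection = (4 + 4·9 + 20)/6 = 60/6 = 10; σ²_Data collection = ((20−4)/6)² = 7.111
te_Data cleaning = (3 + 4·4 + 5)/6 = 24/6 = 4; σ²_Data cleaning = ((5−3)/6)² = 0.111
te_Analysis = (5 + 4·10 + 15)/6 = 60/6 = 10; σ²_Analysis = ((15−5)/6)² = 2.778
te_Draft manuscript = (2 + 4·5 + 8)/6 = 30/6 = 5; σ²_Draft manuscript = ((8−2)/6)² = 1.000
te_Internal review = (5 + 4·7 + 9)/6 = 42/6 = 7; σ²_Internal review = ((9−5)/6)² = 0.444

Forward pass:
ES_Protocol design = 0; EF_Protocol design = 15
ES_IRB approval = 0; EF_IRB approval = 4
ES_Recruitment = 0; EF_Recruitment = 3
ES_Instrument calibration = max(EF_IRB approval=4, EF_Recruitment=3) = 4; EF_Instrument calibration = 4+8 = 12
ES_Pilot data = 15; EF_Pilot data = 15+15 = 30
ES_Data collection = 4; EF_Data collection = 4+10 = 14
ES_Data cleaning = 14; EF_Data cleaning = 14+4 = 18
ES_Analysis = 4; EF_Analysis = 4+10 = 14
ES_Draft manuscript = 12; EF_Draft manuscript = 12+5 = 17
ES_Internal review = max(EF_Instrument calibration=12, EF_Pilot data=30, EF_Data cleaning=18, EF_Analysis=14, EF_Draft manuscript=17) = 30; EF_Internal review = 30+7 = 37
Expected project duration μ = 37 days. Critical path: Protocol design → Pilot data → Internal review.

Variance along critical path = 1.778 + 1.778 + 0.444 = 4.000
σ = √4.000 = 2.000 days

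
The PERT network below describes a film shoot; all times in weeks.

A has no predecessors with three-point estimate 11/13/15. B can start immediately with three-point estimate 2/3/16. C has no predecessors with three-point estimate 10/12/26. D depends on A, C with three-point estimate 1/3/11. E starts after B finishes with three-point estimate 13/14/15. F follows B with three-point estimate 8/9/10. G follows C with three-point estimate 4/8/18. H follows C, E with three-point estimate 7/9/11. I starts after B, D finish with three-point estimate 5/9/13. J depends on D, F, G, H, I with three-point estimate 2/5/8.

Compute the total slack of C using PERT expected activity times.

1 weeks

te_A = (11 + 4·13 + 15)/6 = 78/6 = 13
te_B = (2 + 4·3 + 16)/6 = 30/6 = 5
te_C = (10 + 4·12 + 26)/6 = 84/6 = 14
te_D = (1 + 4·3 + 11)/6 = 24/6 = 4
te_E = (13 + 4·14 + 15)/6 = 84/6 = 14
te_F = (8 + 4·9 + 10)/6 = 54/6 = 9
te_G = (4 + 4·8 + 18)/6 = 54/6 = 9
te_H = (7 + 4·9 + 11)/6 = 54/6 = 9
te_I = (5 + 4·9 + 13)/6 = 54/6 = 9
te_J = (2 + 4·5 + 8)/6 = 30/6 = 5

Forward pass:
ES_A = 0; EF_A = 13
ES_B = 0; EF_B = 5
ES_C = 0; EF_C = 14
ES_D = max(EF_A=13, EF_C=14) = 14; EF_D = 14+4 = 18
ES_E = 5; EF_E = 5+14 = 19
ES_F = 5; EF_F = 5+9 = 14
ES_G = 14; EF_G = 14+9 = 23
ES_H = max(EF_C=14, EF_E=19) = 19; EF_H = 19+9 = 28
ES_I = max(EF_B=5, EF_D=18) = 18; EF_I = 18+9 = 27
ES_J = max(EF_D=18, EF_F=14, EF_G=23, EF_H=28, EF_I=27) = 28; EF_J = 28+5 = 33
Expected project duration μ = 33 weeks. Critical path: B → E → H → J.

Backward pass:
LF_J = 33; LS_J = 33−5 = 28
LF_I = LS_J = 28; LS_I = 28−9 = 19
LF_H = LS_J = 28; LS_H = 28−9 = 19
LF_G = LS_J = 28; LS_G = 28−9 = 19
LF_F = LS_J = 28; LS_F = 28−9 = 19
LF_E = LS_H = 19; LS_E = 19−14 = 5
LF_D = min(LS_I=19, LS_J=28) = 19; LS_D = 19−4 = 15
LF_C = min(LS_D=15, LS_G=19, LS_H=19) = 15; LS_C = 15−14 = 1
LF_B = min(LS_E=5, LS_F=19, LS_I=19) = 5; LS_B = 5−5 = 0
LF_A = LS_D = 15; LS_A = 15−13 = 2
Slack_C = LS_C − ES_C = 1 − 0 = 1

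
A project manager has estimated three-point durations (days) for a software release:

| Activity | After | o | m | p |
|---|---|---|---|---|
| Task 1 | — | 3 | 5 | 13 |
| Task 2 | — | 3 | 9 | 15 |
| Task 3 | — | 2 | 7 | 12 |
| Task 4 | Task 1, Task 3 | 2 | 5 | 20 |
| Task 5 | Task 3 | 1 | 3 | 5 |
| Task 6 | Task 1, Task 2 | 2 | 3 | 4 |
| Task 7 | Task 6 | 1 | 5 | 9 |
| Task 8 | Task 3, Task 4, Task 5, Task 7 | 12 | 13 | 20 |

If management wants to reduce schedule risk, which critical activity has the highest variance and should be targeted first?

Task 2

te_Task 1 = (3 + 4·5 + 13)/6 = 36/6 = 6; σ²_Task 1 = ((13−3)/6)² = 2.778
te_Task 2 = (3 + 4·9 + 15)/6 = 54/6 = 9; σ²_Task 2 = ((15−3)/6)² = 4.000
te_Task 3 = (2 + 4·7 + 12)/6 = 42/6 = 7; σ²_Task 3 = ((12−2)/6)² = 2.778
te_Task 4 = (2 + 4·5 + 20)/6 = 42/6 = 7; σ²_Task 4 = ((20−2)/6)² = 9.000
te_Task 5 = (1 + 4·3 + 5)/6 = 18/6 = 3; σ²_Task 5 = ((5−1)/6)² = 0.444
te_Task 6 = (2 + 4·3 + 4)/6 = 18/6 = 3; σ²_Task 6 = ((4−2)/6)² = 0.111
te_Task 7 = (1 + 4·5 + 9)/6 = 30/6 = 5; σ²_Task 7 = ((9−1)/6)² = 1.778
te_Task 8 = (12 + 4·13 + 20)/6 = 84/6 = 14; σ²_Task 8 = ((20−12)/6)² = 1.778

Forward pass:
ES_Task 1 = 0; EF_Task 1 = 6
ES_Task 2 = 0; EF_Task 2 = 9
ES_Task 3 = 0; EF_Task 3 = 7
ES_Task 4 = max(EF_Task 1=6, EF_Task 3=7) = 7; EF_Task 4 = 7+7 = 14
ES_Task 5 = 7; EF_Task 5 = 7+3 = 10
ES_Task 6 = max(EF_Task 1=6, EF_Task 2=9) = 9; EF_Task 6 = 9+3 = 12
ES_Task 7 = 12; EF_Task 7 = 12+5 = 17
ES_Task 8 = max(EF_Task 3=7, EF_Task 4=14, EF_Task 5=10, EF_Task 7=17) = 17; EF_Task 8 = 17+14 = 31
Expected project duration μ = 31 days. Critical path: Task 2 → Task 6 → Task 7 → Task 8.

Variances on critical path: σ²_Task 2=4.000, σ²_Task 6=0.111, σ²_Task 7=1.778, σ²_Task 8=1.778.
Largest is σ²_Task 2 = 4.000.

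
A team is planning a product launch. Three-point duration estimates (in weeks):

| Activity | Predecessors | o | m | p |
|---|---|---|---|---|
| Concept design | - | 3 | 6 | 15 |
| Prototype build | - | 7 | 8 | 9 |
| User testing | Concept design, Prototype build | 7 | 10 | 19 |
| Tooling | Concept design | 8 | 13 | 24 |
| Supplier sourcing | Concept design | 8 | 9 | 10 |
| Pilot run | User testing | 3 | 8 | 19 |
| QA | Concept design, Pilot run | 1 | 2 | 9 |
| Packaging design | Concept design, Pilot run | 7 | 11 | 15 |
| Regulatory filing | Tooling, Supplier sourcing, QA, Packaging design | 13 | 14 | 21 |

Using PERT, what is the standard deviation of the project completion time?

te_Concept design = (3 + 4·6 + 15)/6 = 42/6 = 7; σ²_Concept design = ((15−3)/6)² = 4.000
te_Prototype build = (7 + 4·8 + 9)/6 = 48/6 = 8; σ²_Prototype build = ((9−7)/6)² = 0.111
te_User testing = (7 + 4·10 + 19)/6 = 66/6 = 11; σ²_User testing = ((19−7)/6)² = 4.000
te_Tooling = (8 + 4·13 + 24)/6 = 84/6 = 14; σ²_Tooling = ((24−8)/6)² = 7.111
te_Supplier sourcing = (8 + 4·9 + 10)/6 = 54/6 = 9; σ²_Supplier sourcing = ((10−8)/6)² = 0.111
te_Pilot run = (3 + 4·8 + 19)/6 = 54/6 = 9; σ²_Pilot run = ((19−3)/6)² = 7.111
te_QA = (1 + 4·2 + 9)/6 = 18/6 = 3; σ²_QA = ((9−1)/6)² = 1.778
te_Packaging design = (7 + 4·11 + 15)/6 = 66/6 = 11; σ²_Packaging design = ((15−7)/6)² = 1.778
te_Regulatory filing = (13 + 4·14 + 21)/6 = 90/6 = 15; σ²_Regulatory filing = ((21−13)/6)² = 1.778

Forward pass:
ES_Concept design = 0; EF_Concept design = 7
ES_Prototype build = 0; EF_Prototype build = 8
ES_User testing = max(EF_Concept design=7, EF_Prototype build=8) = 8; EF_User testing = 8+11 = 19
ES_Tooling = 7; EF_Tooling = 7+14 = 21
ES_Supplier sourcing = 7; EF_Supplier sourcing = 7+9 = 16
ES_Pilot run = 19; EF_Pilot run = 19+9 = 28
ES_QA = max(EF_Concept design=7, EF_Pilot run=28) = 28; EF_QA = 28+3 = 31
ES_Packaging design = max(EF_Concept design=7, EF_Pilot run=28) = 28; EF_Packaging design = 28+11 = 39
ES_Regulatory filing = max(EF_Tooling=21, EF_Supplier sourcing=16, EF_QA=31, EF_Packaging design=39) = 39; EF_Regulatory filing = 39+15 = 54
Expected project duration μ = 54 weeks. Critical path: Prototype build → User testing → Pilot run → Packaging design → Regulatory filing.

Variance along critical path = 0.111 + 4.000 + 7.111 + 1.778 + 1.778 = 14.778
σ = √14.778 = 3.844 weeks

3.84 weeks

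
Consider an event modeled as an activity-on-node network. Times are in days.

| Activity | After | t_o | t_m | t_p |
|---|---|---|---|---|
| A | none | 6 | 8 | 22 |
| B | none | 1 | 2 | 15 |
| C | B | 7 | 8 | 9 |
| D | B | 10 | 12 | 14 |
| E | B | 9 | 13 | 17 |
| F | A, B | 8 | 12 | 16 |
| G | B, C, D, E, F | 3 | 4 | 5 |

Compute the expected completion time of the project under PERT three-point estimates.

26 days

te_A = (6 + 4·8 + 22)/6 = 60/6 = 10
te_B = (1 + 4·2 + 15)/6 = 24/6 = 4
te_C = (7 + 4·8 + 9)/6 = 48/6 = 8
te_D = (10 + 4·12 + 14)/6 = 72/6 = 12
te_E = (9 + 4·13 + 17)/6 = 78/6 = 13
te_F = (8 + 4·12 + 16)/6 = 72/6 = 12
te_G = (3 + 4·4 + 5)/6 = 24/6 = 4

Forward pass:
ES_A = 0; EF_A = 10
ES_B = 0; EF_B = 4
ES_C = 4; EF_C = 4+8 = 12
ES_D = 4; EF_D = 4+12 = 16
ES_E = 4; EF_E = 4+13 = 17
ES_F = max(EF_A=10, EF_B=4) = 10; EF_F = 10+12 = 22
ES_G = max(EF_B=4, EF_C=12, EF_D=16, EF_E=17, EF_F=22) = 22; EF_G = 22+4 = 26
Expected project duration μ = 26 days. Critical path: A → F → G.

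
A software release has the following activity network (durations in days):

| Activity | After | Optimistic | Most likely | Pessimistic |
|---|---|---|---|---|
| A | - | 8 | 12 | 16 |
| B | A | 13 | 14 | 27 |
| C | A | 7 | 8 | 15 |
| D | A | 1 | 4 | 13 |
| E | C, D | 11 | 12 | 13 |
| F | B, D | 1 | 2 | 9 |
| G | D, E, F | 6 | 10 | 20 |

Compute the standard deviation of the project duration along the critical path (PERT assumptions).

3.02 days

te_A = (8 + 4·12 + 16)/6 = 72/6 = 12; σ²_A = ((16−8)/6)² = 1.778
te_B = (13 + 4·14 + 27)/6 = 96/6 = 16; σ²_B = ((27−13)/6)² = 5.444
te_C = (7 + 4·8 + 15)/6 = 54/6 = 9; σ²_C = ((15−7)/6)² = 1.778
te_D = (1 + 4·4 + 13)/6 = 30/6 = 5; σ²_D = ((13−1)/6)² = 4.000
te_E = (11 + 4·12 + 13)/6 = 72/6 = 12; σ²_E = ((13−11)/6)² = 0.111
te_F = (1 + 4·2 + 9)/6 = 18/6 = 3; σ²_F = ((9−1)/6)² = 1.778
te_G = (6 + 4·10 + 20)/6 = 66/6 = 11; σ²_G = ((20−6)/6)² = 5.444

Forward pass:
ES_A = 0; EF_A = 12
ES_B = 12; EF_B = 12+16 = 28
ES_C = 12; EF_C = 12+9 = 21
ES_D = 12; EF_D = 12+5 = 17
ES_E = max(EF_C=21, EF_D=17) = 21; EF_E = 21+12 = 33
ES_F = max(EF_B=28, EF_D=17) = 28; EF_F = 28+3 = 31
ES_G = max(EF_D=17, EF_E=33, EF_F=31) = 33; EF_G = 33+11 = 44
Expected project duration μ = 44 days. Critical path: A → C → E → G.

Variance along critical path = 1.778 + 1.778 + 0.111 + 5.444 = 9.111
σ = √9.111 = 3.018 days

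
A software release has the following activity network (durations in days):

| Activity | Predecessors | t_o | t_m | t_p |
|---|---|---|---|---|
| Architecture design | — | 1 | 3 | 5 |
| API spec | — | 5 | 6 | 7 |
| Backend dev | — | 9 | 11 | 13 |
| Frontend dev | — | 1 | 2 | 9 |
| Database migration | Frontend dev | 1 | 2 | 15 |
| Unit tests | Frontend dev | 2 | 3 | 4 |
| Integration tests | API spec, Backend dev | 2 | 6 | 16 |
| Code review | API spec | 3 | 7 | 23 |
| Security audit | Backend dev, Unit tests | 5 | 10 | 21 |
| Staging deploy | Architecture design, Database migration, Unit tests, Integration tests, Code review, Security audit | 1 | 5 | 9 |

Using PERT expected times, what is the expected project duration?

te_Architecture design = (1 + 4·3 + 5)/6 = 18/6 = 3
te_API spec = (5 + 4·6 + 7)/6 = 36/6 = 6
te_Backend dev = (9 + 4·11 + 13)/6 = 66/6 = 11
te_Frontend dev = (1 + 4·2 + 9)/6 = 18/6 = 3
te_Database migration = (1 + 4·2 + 15)/6 = 24/6 = 4
te_Unit tests = (2 + 4·3 + 4)/6 = 18/6 = 3
te_Integration tests = (2 + 4·6 + 16)/6 = 42/6 = 7
te_Code review = (3 + 4·7 + 23)/6 = 54/6 = 9
te_Security audit = (5 + 4·10 + 21)/6 = 66/6 = 11
te_Staging deploy = (1 + 4·5 + 9)/6 = 30/6 = 5

Forward pass:
ES_Architecture design = 0; EF_Architecture design = 3
ES_API spec = 0; EF_API spec = 6
ES_Backend dev = 0; EF_Backend dev = 11
ES_Frontend dev = 0; EF_Frontend dev = 3
ES_Database migration = 3; EF_Database migration = 3+4 = 7
ES_Unit tests = 3; EF_Unit tests = 3+3 = 6
ES_Integration tests = max(EF_API spec=6, EF_Backend dev=11) = 11; EF_Integration tests = 11+7 = 18
ES_Code review = 6; EF_Code review = 6+9 = 15
ES_Security audit = max(EF_Backend dev=11, EF_Unit tests=6) = 11; EF_Security audit = 11+11 = 22
ES_Staging deploy = max(EF_Architecture design=3, EF_Database migration=7, EF_Unit tests=6, EF_Integration tests=18, EF_Code review=15, EF_Security audit=22) = 22; EF_Staging deploy = 22+5 = 27
Expected project duration μ = 27 days. Critical path: Backend dev → Security audit → Staging deploy.

27 days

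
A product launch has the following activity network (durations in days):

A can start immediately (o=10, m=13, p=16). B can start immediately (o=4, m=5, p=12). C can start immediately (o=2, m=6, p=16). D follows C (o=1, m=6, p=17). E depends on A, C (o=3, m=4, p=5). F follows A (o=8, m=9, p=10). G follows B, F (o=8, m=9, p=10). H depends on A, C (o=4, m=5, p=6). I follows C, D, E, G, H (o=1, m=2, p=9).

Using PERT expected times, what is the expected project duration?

34 days

te_A = (10 + 4·13 + 16)/6 = 78/6 = 13
te_B = (4 + 4·5 + 12)/6 = 36/6 = 6
te_C = (2 + 4·6 + 16)/6 = 42/6 = 7
te_D = (1 + 4·6 + 17)/6 = 42/6 = 7
te_E = (3 + 4·4 + 5)/6 = 24/6 = 4
te_F = (8 + 4·9 + 10)/6 = 54/6 = 9
te_G = (8 + 4·9 + 10)/6 = 54/6 = 9
te_H = (4 + 4·5 + 6)/6 = 30/6 = 5
te_I = (1 + 4·2 + 9)/6 = 18/6 = 3

Forward pass:
ES_A = 0; EF_A = 13
ES_B = 0; EF_B = 6
ES_C = 0; EF_C = 7
ES_D = 7; EF_D = 7+7 = 14
ES_E = max(EF_A=13, EF_C=7) = 13; EF_E = 13+4 = 17
ES_F = 13; EF_F = 13+9 = 22
ES_G = max(EF_B=6, EF_F=22) = 22; EF_G = 22+9 = 31
ES_H = max(EF_A=13, EF_C=7) = 13; EF_H = 13+5 = 18
ES_I = max(EF_C=7, EF_D=14, EF_E=17, EF_G=31, EF_H=18) = 31; EF_I = 31+3 = 34
Expected project duration μ = 34 days. Critical path: A → F → G → I.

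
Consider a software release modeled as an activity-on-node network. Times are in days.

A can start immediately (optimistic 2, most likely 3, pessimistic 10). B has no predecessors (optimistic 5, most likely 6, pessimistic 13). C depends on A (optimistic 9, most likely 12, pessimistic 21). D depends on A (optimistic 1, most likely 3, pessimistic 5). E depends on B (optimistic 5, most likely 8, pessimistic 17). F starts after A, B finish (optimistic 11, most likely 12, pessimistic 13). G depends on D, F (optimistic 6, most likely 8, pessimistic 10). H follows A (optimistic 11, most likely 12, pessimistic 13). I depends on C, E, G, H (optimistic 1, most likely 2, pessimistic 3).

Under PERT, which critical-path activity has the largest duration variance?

te_A = (2 + 4·3 + 10)/6 = 24/6 = 4; σ²_A = ((10−2)/6)² = 1.778
te_B = (5 + 4·6 + 13)/6 = 42/6 = 7; σ²_B = ((13−5)/6)² = 1.778
te_C = (9 + 4·12 + 21)/6 = 78/6 = 13; σ²_C = ((21−9)/6)² = 4.000
te_D = (1 + 4·3 + 5)/6 = 18/6 = 3; σ²_D = ((5−1)/6)² = 0.444
te_E = (5 + 4·8 + 17)/6 = 54/6 = 9; σ²_E = ((17−5)/6)² = 4.000
te_F = (11 + 4·12 + 13)/6 = 72/6 = 12; σ²_F = ((13−11)/6)² = 0.111
te_G = (6 + 4·8 + 10)/6 = 48/6 = 8; σ²_G = ((10−6)/6)² = 0.444
te_H = (11 + 4·12 + 13)/6 = 72/6 = 12; σ²_H = ((13−11)/6)² = 0.111
te_I = (1 + 4·2 + 3)/6 = 12/6 = 2; σ²_I = ((3−1)/6)² = 0.111

Forward pass:
ES_A = 0; EF_A = 4
ES_B = 0; EF_B = 7
ES_C = 4; EF_C = 4+13 = 17
ES_D = 4; EF_D = 4+3 = 7
ES_E = 7; EF_E = 7+9 = 16
ES_F = max(EF_A=4, EF_B=7) = 7; EF_F = 7+12 = 19
ES_G = max(EF_D=7, EF_F=19) = 19; EF_G = 19+8 = 27
ES_H = 4; EF_H = 4+12 = 16
ES_I = max(EF_C=17, EF_E=16, EF_G=27, EF_H=16) = 27; EF_I = 27+2 = 29
Expected project duration μ = 29 days. Critical path: B → F → G → I.

Variances on critical path: σ²_B=1.778, σ²_F=0.111, σ²_G=0.444, σ²_I=0.111.
Largest is σ²_B = 1.778.

B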